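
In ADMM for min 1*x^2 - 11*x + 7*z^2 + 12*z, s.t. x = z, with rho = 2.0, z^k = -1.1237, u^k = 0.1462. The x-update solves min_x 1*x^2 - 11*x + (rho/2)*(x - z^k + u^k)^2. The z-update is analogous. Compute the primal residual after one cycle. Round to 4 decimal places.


ADMM iteration with rho = 2.0, z^k = -1.1237, u^k = 0.1462
Step 1: x-update.
Minimize 1*x^2 - 11*x + (2.0/2)*(x + 1.1237 + 0.1462)^2
FOC: (2*1 + 2.0)*x = 11 + 2.0*(-1.1237 - 0.1462)
x^{k+1} = 2.1151
Step 2: z-update.
Minimize 7*z^2 + 12*z + (2.0/2)*(2.1151 - z + 0.1462)^2
FOC: (2*7 + 2.0)*z = -12 + 2.0*(2.1151 + 0.1462)
z^{k+1} = -0.4673
Step 3: u-update.
u^{k+1} = 0.1462 + 2.1151 + 0.4673 = 2.7286
Step 4: Primal residual = |2.1151 + 0.4673| = 2.5824


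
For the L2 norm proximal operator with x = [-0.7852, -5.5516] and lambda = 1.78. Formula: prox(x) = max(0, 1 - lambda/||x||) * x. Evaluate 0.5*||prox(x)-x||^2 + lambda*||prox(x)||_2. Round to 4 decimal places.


Step 1: Compute ||x||.
||x|| = 5.6069
Step 2: Compute scaling factor.
scale = max(0, 1 - 1.78/5.6069) = 0.6825
Step 3: prox(x) = [-0.5359, -3.7891]
||prox(x)|| = 3.8269
Step 4: Proximal objective.
0.5*||prox-x||^2 = 1.5842
lambda*||prox|| = 6.8119
Total = 8.396


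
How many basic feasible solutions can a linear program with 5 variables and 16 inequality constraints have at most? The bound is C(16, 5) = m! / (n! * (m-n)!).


Each vertex corresponds to some choice of n active constraints out of m, so the number of vertices is at most C(m, n) = m! / (n!(m-n)!).
m = 16, n = 5
Numerator: 16 * 15 * 14 * 13 * 12
Denominator: 5! = 120
C(16, 5) = 4368


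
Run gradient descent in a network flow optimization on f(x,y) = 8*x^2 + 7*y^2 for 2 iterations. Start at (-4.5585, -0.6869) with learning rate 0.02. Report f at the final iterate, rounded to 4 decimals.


Gradient descent on f(x,y) = 8*x^2 + 7*y^2.
Starting point: (-4.5585, -0.6869), alpha = 0.02
Step 1: grad_x = 2*8*-4.5585 = -72.936, grad_y = 2*7*-0.6869 = -9.6166
  x_1 = -4.5585 - 0.02*-72.936 = -3.0998
  y_1 = -0.6869 - 0.02*-9.6166 = -0.4946
Step 2: grad_x = 2*8*-3.0998 = -49.5965, grad_y = 2*7*-0.4946 = -6.924
  x_2 = -3.0998 - 0.02*-49.5965 = -2.1079
  y_2 = -0.4946 - 0.02*-6.924 = -0.3561
f(-2.1079, -0.3561) = 8*(-2.1079)^2 + 7*(-0.3561)^2 = 36.4319


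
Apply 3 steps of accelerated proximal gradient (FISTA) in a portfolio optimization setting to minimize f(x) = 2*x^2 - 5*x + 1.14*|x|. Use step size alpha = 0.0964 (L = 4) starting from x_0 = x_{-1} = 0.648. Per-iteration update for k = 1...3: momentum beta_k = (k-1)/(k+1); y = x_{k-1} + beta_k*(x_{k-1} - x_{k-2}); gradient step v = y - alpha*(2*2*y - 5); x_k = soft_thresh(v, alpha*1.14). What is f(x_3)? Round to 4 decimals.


FISTA on f(x) = 2*x^2 - 5*x + 1.14*|x|
L = 4, alpha = 0.0964
Iteration 1: beta = 0.0, y = 0.648 + 0.0*(0.648 - 0.648) = 0.648
  grad(y) = -2.408, v = y - alpha*grad = 0.8801
  prox(v) = soft_thresh(0.8801, 0.1099) = 0.7702
Iteration 2: beta = 0.3333, y = 0.7702 + 0.3333*(0.7702 - 0.648) = 0.811
  grad(y) = -1.7561, v = y - alpha*grad = 0.9803
  prox(v) = soft_thresh(0.9803, 0.1099) = 0.8704
Iteration 3: beta = 0.5, y = 0.8704 + 0.5*(0.8704 - 0.7702) = 0.9204
  grad(y) = -1.3182, v = y - alpha*grad = 1.0475
  prox(v) = soft_thresh(1.0475, 0.1099) = 0.9376
f(x_3) = 2*0.9376^2 - 5*0.9376 + 1.14*|0.9376| = -1.861


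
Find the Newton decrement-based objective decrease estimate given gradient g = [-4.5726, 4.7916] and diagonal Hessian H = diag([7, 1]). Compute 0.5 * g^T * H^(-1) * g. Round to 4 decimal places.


Step 1: H is diagonal, so H^(-1) * g = [-0.6532, 4.7916].
Step 2: g^T H^(-1) g = sum_i g_i^2 / H_ii
  = (-4.5726)^2/7 + (4.7916)^2/1
  = 2.987 + 22.9594 = 25.9464
Step 3: Objective decrease = 0.5 * g^T H^(-1) g = 12.9732


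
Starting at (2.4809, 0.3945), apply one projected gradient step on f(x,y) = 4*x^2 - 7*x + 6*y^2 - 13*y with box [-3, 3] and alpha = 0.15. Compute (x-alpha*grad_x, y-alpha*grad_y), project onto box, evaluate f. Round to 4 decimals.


Step 1: Compute gradient at (2.4809, 0.3945).
grad_x = 2*4*2.4809 - 7 = 12.8472
grad_y = 2*6*0.3945 - 13 = -8.266
Step 2: Gradient step.
x_raw = 2.4809 - 0.15*12.8472 = 0.5538
y_raw = 0.3945 - 0.15*-8.266 = 1.6344
Step 3: Project onto [-3, 3].
x_proj = clip(0.5538) = 0.5538
y_proj = clip(1.6344) = 1.6344
Step 4: Evaluate f.
f(0.5538, 1.6344) = -7.8695


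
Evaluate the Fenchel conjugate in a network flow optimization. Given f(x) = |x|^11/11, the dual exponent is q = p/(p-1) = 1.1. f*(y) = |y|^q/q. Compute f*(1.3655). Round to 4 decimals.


The conjugate exponent q satisfies 1/p + 1/q = 1.
p = 11, so q = 11/(11 - 1) = 1.1
|y|^q = 1.3655^1.1 = 1.4087
f*(1.3655) = 1.4087 / 1.1 = 1.2806


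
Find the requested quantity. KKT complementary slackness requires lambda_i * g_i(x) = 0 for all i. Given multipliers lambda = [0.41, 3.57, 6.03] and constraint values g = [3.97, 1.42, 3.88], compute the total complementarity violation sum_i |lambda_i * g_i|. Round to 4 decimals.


KKT complementary slackness check:
lambda_1 * g_1 = 0.41 * 3.97 = 1.6277
lambda_2 * g_2 = 3.57 * 1.42 = 5.0694
lambda_3 * g_3 = 6.03 * 3.88 = 23.3964
Total violation = 1.6277 + 5.0694 + 23.3964 = 30.0935


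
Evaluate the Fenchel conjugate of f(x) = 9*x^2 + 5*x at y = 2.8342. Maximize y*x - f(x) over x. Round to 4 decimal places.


f*(y) = sup_x {y*x - a*x^2 - b*x} = sup_x {(y-b)*x - a*x^2}
FOC: (y - b) - 2a*x = 0 => x* = (y - b)/(2a)
x* = (2.8342 - 5)/(2*9) = -0.1203
f*(2.8342) = (y-b)^2/(4a) = (2.8342 - 5)^2/(4*9)
= 4.6907/36 = 0.1303


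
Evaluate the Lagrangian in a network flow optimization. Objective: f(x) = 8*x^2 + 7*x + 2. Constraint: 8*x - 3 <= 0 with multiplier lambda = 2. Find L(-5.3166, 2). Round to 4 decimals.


Step 1: Evaluate f(x).
f(-5.3166) = 8*(-5.3166)^2 + 7*(-5.3166) + 2 = 190.9137
Step 2: Evaluate g(x).
g(-5.3166) = 8*-5.3166 - 3 = -45.5328
Step 3: Compute Lagrangian.
L = 190.9137 + 2*-45.5328 = 99.8481


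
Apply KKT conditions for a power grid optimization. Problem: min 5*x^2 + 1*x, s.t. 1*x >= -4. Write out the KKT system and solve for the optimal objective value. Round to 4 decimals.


Step 1: Try lambda = 0 (constraint inactive).
Stationarity: 2*5*x + 1 = 0
x* = -1/(2*5) = -0.1
Check constraint: 1*-0.1 = -0.1 >= -4 -- satisfied.
Step 2: Compute optimal value.
f(x*) = 5*(-0.1)^2 + 1*(-0.1) = -0.05


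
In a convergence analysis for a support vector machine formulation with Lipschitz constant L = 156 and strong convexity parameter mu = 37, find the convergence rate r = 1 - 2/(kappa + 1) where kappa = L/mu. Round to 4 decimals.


Step 1: Compute the condition number.
kappa = L/mu = 156/37 = 4.2162
Step 2: Compute the convergence rate.
r = 1 - 2/(kappa + 1) = 1 - 2*mu/(L + mu) = (L - mu)/(L + mu) = 119/193 = 0.6166


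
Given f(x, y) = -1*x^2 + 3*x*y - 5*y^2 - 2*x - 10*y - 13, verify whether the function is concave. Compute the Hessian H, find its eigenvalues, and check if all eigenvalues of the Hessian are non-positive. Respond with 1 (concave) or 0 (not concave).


The Hessian of f(x,y) = -1*x^2 + 3*x*y - 5*y^2 - 2*x - 10*y - 13 is:
H = [[-2, 3], [3, -10]]
Trace = -2 - 10 = -12
Determinant = -2*-10 - (3)^2 = 11
Discriminant = (-12)^2 - 4*11 = 100.0
Eigenvalues: lambda_1 = -11.0, lambda_2 = -1.0
The function is concave.

1


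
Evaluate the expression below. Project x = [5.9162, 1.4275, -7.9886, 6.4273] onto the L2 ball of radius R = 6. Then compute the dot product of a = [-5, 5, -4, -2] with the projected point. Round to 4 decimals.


Step 1: Compute ||x|| (intermediates to 6 decimals).
||x|| = sqrt(5.9162^2 + 1.4275^2 + (-7.9886)^2 + 6.4273^2) = 11.923384
Step 2: Project.
Since ||x|| > R, scale = R/||x|| = 6/11.923384 = 0.503213, proj(x) = scale * x
proj(x) = [2.977109, 0.718337, -4.019967, 3.234301]
Step 3: Dot product.
a^T * proj(x) = -5*2.977109 + 5*0.718337 - 4*(-4.019967) - 2*3.234301 = -1.6826


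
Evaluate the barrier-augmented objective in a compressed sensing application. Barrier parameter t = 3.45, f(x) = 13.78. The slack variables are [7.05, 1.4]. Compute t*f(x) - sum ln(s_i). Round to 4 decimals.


Step 1: Compute log-barrier.
ln values: [1.953, 0.3365]
phi = -(1.953 + 0.3365) = -2.2895
Step 2: Compute augmented objective.
t*f(x) = 3.45*13.78 = 47.541
Total = 47.541 - 2.2895 = 45.2515


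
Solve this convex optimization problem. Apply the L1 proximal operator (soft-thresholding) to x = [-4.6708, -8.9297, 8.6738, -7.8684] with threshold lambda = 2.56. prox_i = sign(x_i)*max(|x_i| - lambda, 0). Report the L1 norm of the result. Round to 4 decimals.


Soft-thresholding with lambda = 2.56:
prox(-4.6708) = sign(-4.6708)*max(|-4.6708| - 2.56, 0) = -2.1108
prox(-8.9297) = sign(-8.9297)*max(|-8.9297| - 2.56, 0) = -6.3697
prox(8.6738) = sign(8.6738)*max(|8.6738| - 2.56, 0) = 6.1138
prox(-7.8684) = sign(-7.8684)*max(|-7.8684| - 2.56, 0) = -5.3084
prox(x) = [-2.1108, -6.3697, 6.1138, -5.3084]
||prox(x)||_1 = 2.1108 + 6.3697 + 6.1138 + 5.3084 = 19.9027


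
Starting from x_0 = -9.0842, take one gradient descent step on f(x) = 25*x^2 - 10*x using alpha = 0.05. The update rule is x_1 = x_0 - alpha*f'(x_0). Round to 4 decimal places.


We compute the gradient at x_0 and apply the update.
f'(x) = 50*x - 10
f'(-9.0842) = 50*-9.0842 - 10 = -464.21
x_1 = -9.0842 - 0.05*-464.21 = 14.1263


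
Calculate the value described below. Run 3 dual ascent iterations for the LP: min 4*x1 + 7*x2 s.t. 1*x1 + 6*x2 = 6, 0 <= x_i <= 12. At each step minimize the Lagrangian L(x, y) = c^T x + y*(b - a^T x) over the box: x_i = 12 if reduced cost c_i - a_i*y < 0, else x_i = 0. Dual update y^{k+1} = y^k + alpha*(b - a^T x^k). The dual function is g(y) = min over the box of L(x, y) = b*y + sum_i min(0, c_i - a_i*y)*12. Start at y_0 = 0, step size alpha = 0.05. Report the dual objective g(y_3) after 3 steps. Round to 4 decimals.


Dual ascent for LP: min 4*x1 + 7*x2, 1*x1 + 6*x2 = 6, 0 <= x_i <= 12
Step 1: y^k = 0.0, reduced costs: (4.0, 7.0)
  x^k = (0.0, 0.0), subgradient = b - a^T x = 6.0
  y^{k+1} = 0.0 + 0.05*6.0 = 0.3
Step 2: y^k = 0.3, reduced costs: (3.7, 5.2)
  x^k = (0.0, 0.0), subgradient = b - a^T x = 6.0
  y^{k+1} = 0.3 + 0.05*6.0 = 0.6
Step 3: y^k = 0.6, reduced costs: (3.4, 3.4)
  x^k = (0.0, 0.0), subgradient = b - a^T x = 6.0
  y^{k+1} = 0.6 + 0.05*6.0 = 0.9
Dual objective at y_3 = 0.9: reduced costs (3.1, 1.6), box minimizer x = (0.0, 0.0)
g(y_3) = b*y + (c1 - a1*y)*x1 + (c2 - a2*y)*x2 = 6*0.9 + 3.1*0.0 + 1.6*0.0 = 5.4 + 0.0 + 0.0 = 5.4


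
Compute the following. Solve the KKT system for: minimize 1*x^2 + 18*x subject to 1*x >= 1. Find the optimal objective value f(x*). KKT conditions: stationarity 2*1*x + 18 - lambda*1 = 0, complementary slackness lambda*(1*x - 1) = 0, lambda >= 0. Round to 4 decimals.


Step 1: Try lambda = 0 (constraint inactive).
x_unc = -18/(2*1) = -9.0
Check: 1*-9.0 = -9.0 < 1 -- violated!
Step 2: Constraint must be active: 1*x = 1
x* = 1/1 = 1.0
lambda = (2*1*1.0 + 18)/1 = 20.0
Step 3: Compute optimal value.
f(x*) = 1*1.0^2 + 18*1.0 = 19.0


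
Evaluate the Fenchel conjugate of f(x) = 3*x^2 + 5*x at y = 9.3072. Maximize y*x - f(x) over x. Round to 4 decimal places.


f*(y) = sup_x {y*x - a*x^2 - b*x} = sup_x {(y-b)*x - a*x^2}
FOC: (y - b) - 2a*x = 0 => x* = (y - b)/(2a)
x* = (9.3072 - 5)/(2*3) = 0.7179
f*(9.3072) = (y-b)^2/(4a) = (9.3072 - 5)^2/(4*3)
= 18.552/12 = 1.546


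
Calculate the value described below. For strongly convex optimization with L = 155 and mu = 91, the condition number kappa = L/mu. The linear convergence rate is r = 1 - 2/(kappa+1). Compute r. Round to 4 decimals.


Step 1: Compute the condition number.
kappa = L/mu = 155/91 = 1.7033
Step 2: Compute the convergence rate.
r = 1 - 2/(kappa + 1) = 1 - 2*mu/(L + mu) = (L - mu)/(L + mu) = 64/246 = 0.2602


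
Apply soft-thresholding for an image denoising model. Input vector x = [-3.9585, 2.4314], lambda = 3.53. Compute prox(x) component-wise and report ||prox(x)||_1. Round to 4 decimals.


Soft-thresholding with lambda = 3.53:
prox(-3.9585) = sign(-3.9585)*max(|-3.9585| - 3.53, 0) = -0.4285
prox(2.4314) = sign(2.4314)*max(|2.4314| - 3.53, 0) = 0.0
prox(x) = [-0.4285, 0.0]
||prox(x)||_1 = 0.4285 + 0.0 = 0.4285


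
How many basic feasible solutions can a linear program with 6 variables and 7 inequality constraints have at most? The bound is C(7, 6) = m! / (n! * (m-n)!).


Each vertex corresponds to some choice of n active constraints out of m, so the number of vertices is at most C(m, n) = m! / (n!(m-n)!).
m = 7, n = 6
Numerator: 7 * 6 * 5 * 4 * 3 * 2
Denominator: 6! = 720
C(7, 6) = 7


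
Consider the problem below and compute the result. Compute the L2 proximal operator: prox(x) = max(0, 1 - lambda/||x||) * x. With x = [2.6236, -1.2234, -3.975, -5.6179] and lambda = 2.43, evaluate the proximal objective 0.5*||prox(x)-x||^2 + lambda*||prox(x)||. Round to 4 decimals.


Step 1: Compute ||x||.
||x|| = 7.466
Step 2: Compute scaling factor.
scale = max(0, 1 - 2.43/7.466) = 0.6745
Step 3: prox(x) = [1.7697, -0.8252, -2.6812, -3.7894]
||prox(x)|| = 5.036
Step 4: Proximal objective.
0.5*||prox-x||^2 = 2.9525
lambda*||prox|| = 12.2375
Total = 15.19


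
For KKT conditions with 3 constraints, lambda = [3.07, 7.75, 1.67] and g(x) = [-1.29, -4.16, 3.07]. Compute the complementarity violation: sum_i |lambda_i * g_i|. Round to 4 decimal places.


KKT complementary slackness check:
lambda_1 * g_1 = 3.07 * -1.29 = -3.9603
lambda_2 * g_2 = 7.75 * -4.16 = -32.24
lambda_3 * g_3 = 1.67 * 3.07 = 5.1269
Total violation = 3.9603 + 32.24 + 5.1269 = 41.3272


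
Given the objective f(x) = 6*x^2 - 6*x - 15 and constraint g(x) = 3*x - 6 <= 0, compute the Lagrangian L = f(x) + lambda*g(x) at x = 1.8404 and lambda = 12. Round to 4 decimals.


Step 1: Evaluate f(x).
f(1.8404) = 6*1.8404^2 - 6*1.8404 - 15 = -5.72
Step 2: Evaluate g(x).
g(1.8404) = 3*1.8404 - 6 = -0.4788
Step 3: Compute Lagrangian.
L = -5.72 + 12*-0.4788 = -11.4656


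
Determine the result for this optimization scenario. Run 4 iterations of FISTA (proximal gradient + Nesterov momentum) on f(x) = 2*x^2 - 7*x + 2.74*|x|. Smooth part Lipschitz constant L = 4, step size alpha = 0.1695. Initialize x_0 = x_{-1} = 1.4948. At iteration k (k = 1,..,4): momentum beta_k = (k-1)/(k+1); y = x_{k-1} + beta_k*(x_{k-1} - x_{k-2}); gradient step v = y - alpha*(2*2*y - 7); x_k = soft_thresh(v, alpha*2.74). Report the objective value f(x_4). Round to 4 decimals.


FISTA on f(x) = 2*x^2 - 7*x + 2.74*|x|
L = 4, alpha = 0.1695
Iteration 1: beta = 0.0, y = 1.4948 + 0.0*(1.4948 - 1.4948) = 1.4948
  grad(y) = -1.0208, v = y - alpha*grad = 1.6678
  prox(v) = soft_thresh(1.6678, 0.4644) = 1.2034
Iteration 2: beta = 0.3333, y = 1.2034 + 0.3333*(1.2034 - 1.4948) = 1.1063
  grad(y) = -2.575, v = y - alpha*grad = 1.5427
  prox(v) = soft_thresh(1.5427, 0.4644) = 1.0783
Iteration 3: beta = 0.5, y = 1.0783 + 0.5*(1.0783 - 1.2034) = 1.0157
  grad(y) = -2.9371, v = y - alpha*grad = 1.5136
  prox(v) = soft_thresh(1.5136, 0.4644) = 1.0491
Iteration 4: beta = 0.6, y = 1.0491 + 0.6*(1.0491 - 1.0783) = 1.0316
  grad(y) = -2.8734, v = y - alpha*grad = 1.5187
  prox(v) = soft_thresh(1.5187, 0.4644) = 1.0543
f(x_4) = 2*1.0543^2 - 7*1.0543 + 2.74*|1.0543| = -2.2682


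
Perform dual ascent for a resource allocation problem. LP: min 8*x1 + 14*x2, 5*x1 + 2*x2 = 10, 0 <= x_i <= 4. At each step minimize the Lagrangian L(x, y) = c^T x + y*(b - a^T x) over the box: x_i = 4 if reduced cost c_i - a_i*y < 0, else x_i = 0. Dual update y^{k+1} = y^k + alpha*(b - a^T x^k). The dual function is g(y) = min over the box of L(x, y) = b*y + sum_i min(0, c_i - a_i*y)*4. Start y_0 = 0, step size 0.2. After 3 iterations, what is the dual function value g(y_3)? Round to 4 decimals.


Dual ascent for LP: min 8*x1 + 14*x2, 5*x1 + 2*x2 = 10, 0 <= x_i <= 4
Step 1: y^k = 0.0, reduced costs: (8.0, 14.0)
  x^k = (0.0, 0.0), subgradient = b - a^T x = 10.0
  y^{k+1} = 0.0 + 0.2*10.0 = 2.0
Step 2: y^k = 2.0, reduced costs: (-2.0, 10.0)
  x^k = (4.0, 0.0), subgradient = b - a^T x = -10.0
  y^{k+1} = 2.0 + 0.2*-10.0 = 0.0
Step 3: y^k = 0.0, reduced costs: (8.0, 14.0)
  x^k = (0.0, 0.0), subgradient = b - a^T x = 10.0
  y^{k+1} = 0.0 + 0.2*10.0 = 2.0
Dual objective at y_3 = 2.0: reduced costs (-2.0, 10.0), box minimizer x = (4.0, 0.0)
g(y_3) = b*y + (c1 - a1*y)*x1 + (c2 - a2*y)*x2 = 10*2.0 + (-2.0)*4.0 + 10.0*0.0 = 20.0 - 8.0 + 0.0 = 12.0


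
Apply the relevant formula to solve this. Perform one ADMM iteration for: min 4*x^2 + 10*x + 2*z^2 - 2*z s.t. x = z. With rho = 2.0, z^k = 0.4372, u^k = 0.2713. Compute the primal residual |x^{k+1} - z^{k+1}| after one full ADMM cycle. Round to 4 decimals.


ADMM iteration with rho = 2.0, z^k = 0.4372, u^k = 0.2713
Step 1: x-update.
Minimize 4*x^2 + 10*x + (2.0/2)*(x - 0.4372 + 0.2713)^2
FOC: (2*4 + 2.0)*x = -10 + 2.0*(0.4372 - 0.2713)
x^{k+1} = -0.9668
Step 2: z-update.
Minimize 2*z^2 - 2*z + (2.0/2)*(-0.9668 - z + 0.2713)^2
FOC: (2*2 + 2.0)*z = 2 + 2.0*(-0.9668 + 0.2713)
z^{k+1} = 0.1015
Step 3: u-update.
u^{k+1} = 0.2713 - 0.9668 - 0.1015 = -0.797
Step 4: Primal residual = |-0.9668 - 0.1015| = 1.0683


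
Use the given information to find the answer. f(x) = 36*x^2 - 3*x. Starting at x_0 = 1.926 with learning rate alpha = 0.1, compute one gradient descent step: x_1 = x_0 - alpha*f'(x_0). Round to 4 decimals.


We compute the gradient at x_0 and apply the update.
f'(x) = 72*x - 3
f'(1.926) = 72*1.926 - 3 = 135.672
x_1 = 1.926 - 0.1*135.672 = -11.6412


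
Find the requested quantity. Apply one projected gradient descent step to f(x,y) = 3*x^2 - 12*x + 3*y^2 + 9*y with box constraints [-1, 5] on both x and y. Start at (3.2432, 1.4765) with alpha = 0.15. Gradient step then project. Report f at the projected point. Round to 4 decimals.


Step 1: Compute gradient at (3.2432, 1.4765).
grad_x = 2*3*3.2432 - 12 = 7.4592
grad_y = 2*3*1.4765 + 9 = 17.859
Step 2: Gradient step.
x_raw = 3.2432 - 0.15*7.4592 = 2.1243
y_raw = 1.4765 - 0.15*17.859 = -1.2024
Step 3: Project onto [-1, 5].
x_proj = clip(2.1243) = 2.1243
y_proj = clip(-1.2024) = -1.0
Step 4: Evaluate f.
f(2.1243, -1.0) = -17.9536


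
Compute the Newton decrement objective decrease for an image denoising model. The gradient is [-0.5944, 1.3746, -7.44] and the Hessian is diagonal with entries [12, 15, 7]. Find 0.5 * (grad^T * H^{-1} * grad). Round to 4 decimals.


Step 1: H is diagonal, so H^(-1) * g = [-0.0495, 0.0916, -1.0629].
Step 2: g^T H^(-1) g = sum_i g_i^2 / H_ii
  = (-0.5944)^2/12 + (1.3746)^2/15 + (-7.44)^2/7
  = 0.0294 + 0.126 + 7.9077 = 8.0631
Step 3: Objective decrease = 0.5 * g^T H^(-1) g = 4.0315


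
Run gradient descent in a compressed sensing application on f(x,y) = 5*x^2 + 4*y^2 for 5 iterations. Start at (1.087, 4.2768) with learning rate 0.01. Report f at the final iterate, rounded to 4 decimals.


Gradient descent on f(x,y) = 5*x^2 + 4*y^2.
Starting point: (1.087, 4.2768), alpha = 0.01
Step 1: grad_x = 2*5*1.087 = 10.87, grad_y = 2*4*4.2768 = 34.2144
  x_1 = 1.087 - 0.01*10.87 = 0.9783
  y_1 = 4.2768 - 0.01*34.2144 = 3.9347
Step 2: grad_x = 2*5*0.9783 = 9.783, grad_y = 2*4*3.9347 = 31.4772
  x_2 = 0.9783 - 0.01*9.783 = 0.8805
  y_2 = 3.9347 - 0.01*31.4772 = 3.6199
Step 3: grad_x = 2*5*0.8805 = 8.8047, grad_y = 2*4*3.6199 = 28.9591
  x_3 = 0.8805 - 0.01*8.8047 = 0.7924
  y_3 = 3.6199 - 0.01*28.9591 = 3.3303
Step 4: grad_x = 2*5*0.7924 = 7.9242, grad_y = 2*4*3.3303 = 26.6423
  x_4 = 0.7924 - 0.01*7.9242 = 0.7132
  y_4 = 3.3303 - 0.01*26.6423 = 3.0639
Step 5: grad_x = 2*5*0.7132 = 7.1318, grad_y = 2*4*3.0639 = 24.511
  x_5 = 0.7132 - 0.01*7.1318 = 0.6419
  y_5 = 3.0639 - 0.01*24.511 = 2.8188
f(0.6419, 2.8188) = 5*0.6419^2 + 4*2.8188^2 = 33.8416


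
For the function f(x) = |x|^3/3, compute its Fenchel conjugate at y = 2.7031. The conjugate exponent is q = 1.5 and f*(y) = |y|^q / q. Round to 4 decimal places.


The conjugate exponent q satisfies 1/p + 1/q = 1.
p = 3, so q = 3/(3 - 1) = 1.5
|y|^q = 2.7031^1.5 = 4.4442
f*(2.7031) = 4.4442 / 1.5 = 2.9628


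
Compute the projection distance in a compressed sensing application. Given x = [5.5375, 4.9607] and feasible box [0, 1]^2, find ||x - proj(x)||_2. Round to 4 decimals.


Project each component onto [0, 1].
clip(5.5375) = 1.0, clip(4.9607) = 1.0
Projection = [1.0, 1.0]
Squared diffs: [20.5889, 15.6871]
Distance = sqrt(36.276) = 6.023


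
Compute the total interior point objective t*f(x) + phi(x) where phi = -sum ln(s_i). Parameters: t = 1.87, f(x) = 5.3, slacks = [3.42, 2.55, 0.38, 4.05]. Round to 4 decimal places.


Step 1: Compute log-barrier.
ln values: [1.2296, 0.9361, -0.9676, 1.3987]
phi = -(1.2296 + 0.9361 - 0.9676 + 1.3987) = -2.5969
Step 2: Compute augmented objective.
t*f(x) = 1.87*5.3 = 9.911
Total = 9.911 - 2.5969 = 7.3141


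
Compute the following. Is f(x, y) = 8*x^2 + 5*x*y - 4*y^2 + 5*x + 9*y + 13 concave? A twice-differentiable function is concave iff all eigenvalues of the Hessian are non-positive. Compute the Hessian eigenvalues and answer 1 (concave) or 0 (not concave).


The Hessian of f(x,y) = 8*x^2 + 5*x*y - 4*y^2 + 5*x + 9*y + 13 is:
H = [[16, 5], [5, -8]]
Trace = 16 - 8 = 8
Determinant = 16*-8 - (5)^2 = -153
Discriminant = (8)^2 - 4*-153 = 676.0
Eigenvalues: lambda_1 = -9.0, lambda_2 = 17.0
The function is not concave.

0


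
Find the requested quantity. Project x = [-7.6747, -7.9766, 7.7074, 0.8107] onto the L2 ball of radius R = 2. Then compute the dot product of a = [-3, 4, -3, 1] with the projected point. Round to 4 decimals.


Step 1: Compute ||x|| (intermediates to 6 decimals).
||x|| = sqrt((-7.6747)^2 + (-7.9766)^2 + 7.7074^2 + 0.8107^2) = 13.512528
Step 2: Project.
Since ||x|| > R, scale = R/||x|| = 2/13.512528 = 0.148011, proj(x) = scale * x
proj(x) = [-1.13594, -1.180625, 1.14078, 0.119993]
Step 3: Dot product.
a^T * proj(x) = -3*(-1.13594) + 4*(-1.180625) - 3*1.14078 + 1*0.119993 = -4.617


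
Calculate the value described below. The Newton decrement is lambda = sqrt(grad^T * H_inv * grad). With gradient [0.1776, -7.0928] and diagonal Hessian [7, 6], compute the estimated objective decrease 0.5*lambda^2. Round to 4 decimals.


Step 1: H is diagonal, so H^(-1) * g = [0.0254, -1.1821].
Step 2: g^T H^(-1) g = sum_i g_i^2 / H_ii
  = (0.1776)^2/7 + (-7.0928)^2/6
  = 0.0045 + 8.3846 = 8.3891
Step 3: Objective decrease = 0.5 * g^T H^(-1) g = 4.1946


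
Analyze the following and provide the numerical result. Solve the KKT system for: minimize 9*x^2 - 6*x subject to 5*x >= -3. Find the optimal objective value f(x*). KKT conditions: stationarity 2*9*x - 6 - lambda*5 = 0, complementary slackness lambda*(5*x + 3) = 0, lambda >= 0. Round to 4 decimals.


Step 1: Try lambda = 0 (constraint inactive).
Stationarity: 2*9*x - 6 = 0
x* = 6/(2*9) = 1/3 = 0.3333 (rounded; the exact value 1/3 is used below)
Check constraint: 5*0.3333 = 1.6665 >= -3 -- satisfied.
Step 2: Compute optimal value.
f(x*) = 9*(1/3)^2 - 6*(1/3) = -1.0


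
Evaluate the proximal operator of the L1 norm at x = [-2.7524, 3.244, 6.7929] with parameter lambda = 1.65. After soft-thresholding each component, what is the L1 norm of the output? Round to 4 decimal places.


Soft-thresholding with lambda = 1.65:
prox(-2.7524) = sign(-2.7524)*max(|-2.7524| - 1.65, 0) = -1.1024
prox(3.244) = sign(3.244)*max(|3.244| - 1.65, 0) = 1.594
prox(6.7929) = sign(6.7929)*max(|6.7929| - 1.65, 0) = 5.1429
prox(x) = [-1.1024, 1.594, 5.1429]
||prox(x)||_1 = 1.1024 + 1.594 + 5.1429 = 7.8393


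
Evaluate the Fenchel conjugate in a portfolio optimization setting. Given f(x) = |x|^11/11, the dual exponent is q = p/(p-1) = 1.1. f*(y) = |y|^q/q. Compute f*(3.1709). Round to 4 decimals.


The conjugate exponent q satisfies 1/p + 1/q = 1.
p = 11, so q = 11/(11 - 1) = 1.1
|y|^q = 3.1709^1.1 = 3.5588
f*(3.1709) = 3.5588 / 1.1 = 3.2353


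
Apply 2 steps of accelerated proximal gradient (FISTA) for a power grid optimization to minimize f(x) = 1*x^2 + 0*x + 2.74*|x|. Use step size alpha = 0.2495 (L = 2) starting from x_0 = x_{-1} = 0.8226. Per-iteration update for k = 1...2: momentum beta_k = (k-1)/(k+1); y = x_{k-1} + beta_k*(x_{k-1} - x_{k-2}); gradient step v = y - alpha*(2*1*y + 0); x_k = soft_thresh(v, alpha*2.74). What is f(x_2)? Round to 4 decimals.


FISTA on f(x) = 1*x^2 + 0*x + 2.74*|x|
L = 2, alpha = 0.2495
Iteration 1: beta = 0.0, y = 0.8226 + 0.0*(0.8226 - 0.8226) = 0.8226
  grad(y) = 1.6452, v = y - alpha*grad = 0.4121
  prox(v) = soft_thresh(0.4121, 0.6836) = 0.0
Iteration 2: beta = 0.3333, y = 0.0 + 0.3333*(0.0 - 0.8226) = -0.2742
  grad(y) = -0.5484, v = y - alpha*grad = -0.1374
  prox(v) = soft_thresh(-0.1374, 0.6836) = 0.0
f(x_2) = 1*0.0^2 + 0*0.0 + 2.74*|0.0| = 0.0


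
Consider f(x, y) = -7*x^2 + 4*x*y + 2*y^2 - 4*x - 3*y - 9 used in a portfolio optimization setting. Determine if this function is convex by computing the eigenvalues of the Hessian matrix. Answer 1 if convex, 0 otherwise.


The Hessian of f(x,y) = -7*x^2 + 4*x*y + 2*y^2 - 4*x - 3*y - 9 is:
H = [[-14, 4], [4, 4]]
Trace = -14 + 4 = -10
Determinant = -14*4 - (4)^2 = -72
Discriminant = (-10)^2 - 4*-72 = 388.0
Eigenvalues: lambda_1 = -14.8489, lambda_2 = 4.8489
The function is not convex.

0


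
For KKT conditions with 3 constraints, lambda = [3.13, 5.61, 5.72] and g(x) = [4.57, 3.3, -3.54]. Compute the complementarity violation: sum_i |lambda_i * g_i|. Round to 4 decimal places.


KKT complementary slackness check:
lambda_1 * g_1 = 3.13 * 4.57 = 14.3041
lambda_2 * g_2 = 5.61 * 3.3 = 18.513
lambda_3 * g_3 = 5.72 * -3.54 = -20.2488
Total violation = 14.3041 + 18.513 + 20.2488 = 53.0659


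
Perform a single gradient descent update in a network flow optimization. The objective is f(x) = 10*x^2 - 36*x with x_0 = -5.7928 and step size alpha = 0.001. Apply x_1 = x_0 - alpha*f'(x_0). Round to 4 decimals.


We compute the gradient at x_0 and apply the update.
f'(x) = 20*x - 36
f'(-5.7928) = 20*-5.7928 - 36 = -151.856
x_1 = -5.7928 - 0.001*-151.856 = -5.6409


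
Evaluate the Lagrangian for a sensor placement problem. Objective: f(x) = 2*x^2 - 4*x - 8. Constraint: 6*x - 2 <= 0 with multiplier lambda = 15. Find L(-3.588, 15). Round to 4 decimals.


Step 1: Evaluate f(x).
f(-3.588) = 2*(-3.588)^2 - 4*(-3.588) - 8 = 32.0995
Step 2: Evaluate g(x).
g(-3.588) = 6*-3.588 - 2 = -23.528
Step 3: Compute Lagrangian.
L = 32.0995 + 15*-23.528 = -320.8205


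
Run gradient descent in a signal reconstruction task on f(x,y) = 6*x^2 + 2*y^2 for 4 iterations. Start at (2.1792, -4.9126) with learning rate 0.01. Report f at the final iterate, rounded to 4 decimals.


Gradient descent on f(x,y) = 6*x^2 + 2*y^2.
Starting point: (2.1792, -4.9126), alpha = 0.01
Step 1: grad_x = 2*6*2.1792 = 26.1504, grad_y = 2*2*-4.9126 = -19.6504
  x_1 = 2.1792 - 0.01*26.1504 = 1.9177
  y_1 = -4.9126 - 0.01*-19.6504 = -4.7161
Step 2: grad_x = 2*6*1.9177 = 23.0124, grad_y = 2*2*-4.7161 = -18.8644
  x_2 = 1.9177 - 0.01*23.0124 = 1.6876
  y_2 = -4.7161 - 0.01*-18.8644 = -4.5275
Step 3: grad_x = 2*6*1.6876 = 20.2509, grad_y = 2*2*-4.5275 = -18.1098
  x_3 = 1.6876 - 0.01*20.2509 = 1.4851
  y_3 = -4.5275 - 0.01*-18.1098 = -4.3464
Step 4: grad_x = 2*6*1.4851 = 17.8208, grad_y = 2*2*-4.3464 = -17.3854
  x_4 = 1.4851 - 0.01*17.8208 = 1.3069
  y_4 = -4.3464 - 0.01*-17.3854 = -4.1725
f(1.3069, -4.1725) = 6*1.3069^2 + 2*(-4.1725)^2 = 45.0667


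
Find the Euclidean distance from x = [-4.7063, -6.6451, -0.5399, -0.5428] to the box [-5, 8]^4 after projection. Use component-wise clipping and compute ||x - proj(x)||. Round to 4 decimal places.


Project each component onto [-5, 8].
clip(-4.7063) = -4.7063, clip(-6.6451) = -5.0, clip(-0.5399) = -0.5399, clip(-0.5428) = -0.5428
Projection = [-4.7063, -5.0, -0.5399, -0.5428]
Squared diffs: [0.0, 2.7064, 0.0, 0.0]
Distance = sqrt(2.7064) = 1.6451


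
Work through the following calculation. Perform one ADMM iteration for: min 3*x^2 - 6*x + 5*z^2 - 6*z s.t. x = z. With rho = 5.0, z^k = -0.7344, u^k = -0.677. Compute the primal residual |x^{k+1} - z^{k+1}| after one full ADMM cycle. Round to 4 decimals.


ADMM iteration with rho = 5.0, z^k = -0.7344, u^k = -0.677
Step 1: x-update.
Minimize 3*x^2 - 6*x + (5.0/2)*(x + 0.7344 - 0.677)^2
FOC: (2*3 + 5.0)*x = 6 + 5.0*(-0.7344 + 0.677)
x^{k+1} = 0.5194
Step 2: z-update.
Minimize 5*z^2 - 6*z + (5.0/2)*(0.5194 - z - 0.677)^2
FOC: (2*5 + 5.0)*z = 6 + 5.0*(0.5194 - 0.677)
z^{k+1} = 0.3475
Step 3: u-update.
u^{k+1} = -0.677 + 0.5194 - 0.3475 = -0.5051
Step 4: Primal residual = |0.5194 - 0.3475| = 0.1719


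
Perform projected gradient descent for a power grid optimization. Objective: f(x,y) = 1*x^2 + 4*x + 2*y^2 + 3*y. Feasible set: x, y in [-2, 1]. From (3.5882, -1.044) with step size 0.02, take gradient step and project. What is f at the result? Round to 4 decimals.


Step 1: Compute gradient at (3.5882, -1.044).
grad_x = 2*1*3.5882 + 4 = 11.1764
grad_y = 2*2*-1.044 + 3 = -1.176
Step 2: Gradient step.
x_raw = 3.5882 - 0.02*11.1764 = 3.3647
y_raw = -1.044 - 0.02*-1.176 = -1.0205
Step 3: Project onto [-2, 1].
x_proj = clip(3.3647) = 1.0
y_proj = clip(-1.0205) = -1.0205
Step 4: Evaluate f.
f(1.0, -1.0205) = 4.0213


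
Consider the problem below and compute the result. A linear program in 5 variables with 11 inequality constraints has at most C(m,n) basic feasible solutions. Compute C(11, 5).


Each vertex corresponds to some choice of n active constraints out of m, so the number of vertices is at most C(m, n) = m! / (n!(m-n)!).
m = 11, n = 5
Numerator: 11 * 10 * 9 * 8 * 7
Denominator: 5! = 120
C(11, 5) = 462


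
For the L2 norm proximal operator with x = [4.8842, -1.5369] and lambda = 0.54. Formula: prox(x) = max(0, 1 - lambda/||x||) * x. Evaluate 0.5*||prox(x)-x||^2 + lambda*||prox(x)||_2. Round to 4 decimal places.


Step 1: Compute ||x||.
||x|| = 5.1203
Step 2: Compute scaling factor.
scale = max(0, 1 - 0.54/5.1203) = 0.8945
Step 3: prox(x) = [4.3691, -1.3748]
||prox(x)|| = 4.5803
Step 4: Proximal objective.
0.5*||prox-x||^2 = 0.1458
lambda*||prox|| = 2.4734
Total = 2.6192


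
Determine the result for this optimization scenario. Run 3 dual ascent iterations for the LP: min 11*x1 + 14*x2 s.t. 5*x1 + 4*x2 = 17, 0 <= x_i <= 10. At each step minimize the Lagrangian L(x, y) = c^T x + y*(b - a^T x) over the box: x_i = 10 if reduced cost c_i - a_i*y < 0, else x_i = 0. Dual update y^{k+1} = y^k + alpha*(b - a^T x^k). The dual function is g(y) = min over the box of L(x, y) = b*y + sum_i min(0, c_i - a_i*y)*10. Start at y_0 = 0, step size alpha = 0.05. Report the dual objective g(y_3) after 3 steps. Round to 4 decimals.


Dual ascent for LP: min 11*x1 + 14*x2, 5*x1 + 4*x2 = 17, 0 <= x_i <= 10
Step 1: y^k = 0.0, reduced costs: (11.0, 14.0)
  x^k = (0.0, 0.0), subgradient = b - a^T x = 17.0
  y^{k+1} = 0.0 + 0.05*17.0 = 0.85
Step 2: y^k = 0.85, reduced costs: (6.75, 10.6)
  x^k = (0.0, 0.0), subgradient = b - a^T x = 17.0
  y^{k+1} = 0.85 + 0.05*17.0 = 1.7
Step 3: y^k = 1.7, reduced costs: (2.5, 7.2)
  x^k = (0.0, 0.0), subgradient = b - a^T x = 17.0
  y^{k+1} = 1.7 + 0.05*17.0 = 2.55
Dual objective at y_3 = 2.55: reduced costs (-1.75, 3.8), box minimizer x = (10.0, 0.0)
g(y_3) = b*y + (c1 - a1*y)*x1 + (c2 - a2*y)*x2 = 17*2.55 + (-1.75)*10.0 + 3.8*0.0 = 43.35 - 17.5 + 0.0 = 25.85


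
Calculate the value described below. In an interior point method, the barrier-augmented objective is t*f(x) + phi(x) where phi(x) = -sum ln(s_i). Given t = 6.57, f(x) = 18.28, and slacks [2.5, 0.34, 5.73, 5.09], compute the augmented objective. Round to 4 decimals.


Step 1: Compute log-barrier.
ln values: [0.9163, -1.0788, 1.7457, 1.6273]
phi = -(0.9163 - 1.0788 + 1.7457 + 1.6273) = -3.2105
Step 2: Compute augmented objective.
t*f(x) = 6.57*18.28 = 120.0996
Total = 120.0996 - 3.2105 = 116.8891


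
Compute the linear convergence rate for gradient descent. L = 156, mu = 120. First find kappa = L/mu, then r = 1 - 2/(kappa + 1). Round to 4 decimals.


Step 1: Compute the condition number.
kappa = L/mu = 156/120 = 1.3
Step 2: Compute the convergence rate.
r = 1 - 2/(kappa + 1) = 1 - 2*mu/(L + mu) = (L - mu)/(L + mu) = 36/276 = 0.1304


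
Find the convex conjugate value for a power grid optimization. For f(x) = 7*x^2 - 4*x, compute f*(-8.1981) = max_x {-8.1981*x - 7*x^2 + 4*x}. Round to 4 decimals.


f*(y) = sup_x {y*x - a*x^2 - b*x} = sup_x {(y-b)*x - a*x^2}
FOC: (y - b) - 2a*x = 0 => x* = (y - b)/(2a)
x* = (-8.1981 + 4)/(2*7) = -0.2999
f*(-8.1981) = (y-b)^2/(4a) = (-8.1981 + 4)^2/(4*7)
= 17.624/28 = 0.6294


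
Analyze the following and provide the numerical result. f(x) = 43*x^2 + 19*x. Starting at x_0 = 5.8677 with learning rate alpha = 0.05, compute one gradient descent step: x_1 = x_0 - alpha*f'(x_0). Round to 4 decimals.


We compute the gradient at x_0 and apply the update.
f'(x) = 86*x + 19
f'(5.8677) = 86*5.8677 + 19 = 523.6222
x_1 = 5.8677 - 0.05*523.6222 = -20.3134


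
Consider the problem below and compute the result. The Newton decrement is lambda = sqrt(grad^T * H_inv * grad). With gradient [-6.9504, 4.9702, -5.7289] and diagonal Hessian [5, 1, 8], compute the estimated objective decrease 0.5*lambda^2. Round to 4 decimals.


Step 1: H is diagonal, so H^(-1) * g = [-1.3901, 4.9702, -0.7161].
Step 2: g^T H^(-1) g = sum_i g_i^2 / H_ii
  = (-6.9504)^2/5 + (4.9702)^2/1 + (-5.7289)^2/8
  = 9.6616 + 24.7029 + 4.1025 = 38.467
Step 3: Objective decrease = 0.5 * g^T H^(-1) g = 19.2335


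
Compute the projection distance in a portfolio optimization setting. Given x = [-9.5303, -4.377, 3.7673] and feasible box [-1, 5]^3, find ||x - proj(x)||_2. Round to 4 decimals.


Project each component onto [-1, 5].
clip(-9.5303) = -1.0, clip(-4.377) = -1.0, clip(3.7673) = 3.7673
Projection = [-1.0, -1.0, 3.7673]
Squared diffs: [72.766, 11.4041, 0.0]
Distance = sqrt(84.1701) = 9.1744


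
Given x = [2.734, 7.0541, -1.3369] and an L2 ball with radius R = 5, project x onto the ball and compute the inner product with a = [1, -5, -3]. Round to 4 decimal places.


Step 1: Compute ||x|| (intermediates to 6 decimals).
||x|| = sqrt(2.734^2 + 7.0541^2 + (-1.3369)^2) = 7.682603
Step 2: Project.
Since ||x|| > R, scale = R/||x|| = 5/7.682603 = 0.650821, proj(x) = scale * x
proj(x) = [1.779345, 4.590956, -0.870083]
Step 3: Dot product.
a^T * proj(x) = 1*1.779345 - 5*4.590956 - 3*(-0.870083) = -18.5652


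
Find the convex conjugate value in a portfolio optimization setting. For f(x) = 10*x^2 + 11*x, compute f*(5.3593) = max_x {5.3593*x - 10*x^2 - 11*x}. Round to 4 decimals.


f*(y) = sup_x {y*x - a*x^2 - b*x} = sup_x {(y-b)*x - a*x^2}
FOC: (y - b) - 2a*x = 0 => x* = (y - b)/(2a)
x* = (5.3593 - 11)/(2*10) = -0.282
f*(5.3593) = (y-b)^2/(4a) = (5.3593 - 11)^2/(4*10)
= 31.8175/40 = 0.7954


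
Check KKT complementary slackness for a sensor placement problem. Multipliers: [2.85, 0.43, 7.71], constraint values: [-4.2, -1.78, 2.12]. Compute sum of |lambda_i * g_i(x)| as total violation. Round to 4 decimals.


KKT complementary slackness check:
lambda_1 * g_1 = 2.85 * -4.2 = -11.97
lambda_2 * g_2 = 0.43 * -1.78 = -0.7654
lambda_3 * g_3 = 7.71 * 2.12 = 16.3452
Total violation = 11.97 + 0.7654 + 16.3452 = 29.0806


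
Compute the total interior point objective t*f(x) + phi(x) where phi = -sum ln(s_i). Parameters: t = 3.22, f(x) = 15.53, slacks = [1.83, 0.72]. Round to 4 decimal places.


Step 1: Compute log-barrier.
ln values: [0.6043, -0.3285]
phi = -(0.6043 - 0.3285) = -0.2758
Step 2: Compute augmented objective.
t*f(x) = 3.22*15.53 = 50.0066
Total = 50.0066 - 0.2758 = 49.7308


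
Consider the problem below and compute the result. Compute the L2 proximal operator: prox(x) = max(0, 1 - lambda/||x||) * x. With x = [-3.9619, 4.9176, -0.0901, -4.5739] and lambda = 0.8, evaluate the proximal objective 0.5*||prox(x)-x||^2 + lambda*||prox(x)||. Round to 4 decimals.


Step 1: Compute ||x||.
||x|| = 7.798
Step 2: Compute scaling factor.
scale = max(0, 1 - 0.8/7.798) = 0.8974
Step 3: prox(x) = [-3.5554, 4.4131, -0.0809, -4.1047]
||prox(x)|| = 6.998
Step 4: Proximal objective.
0.5*||prox-x||^2 = 0.32
lambda*||prox|| = 5.5984
Total = 5.9184


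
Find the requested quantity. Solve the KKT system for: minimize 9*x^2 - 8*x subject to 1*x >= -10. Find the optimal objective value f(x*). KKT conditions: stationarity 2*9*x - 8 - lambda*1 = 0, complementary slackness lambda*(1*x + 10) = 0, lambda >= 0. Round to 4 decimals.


Step 1: Try lambda = 0 (constraint inactive).
Stationarity: 2*9*x - 8 = 0
x* = 8/(2*9) = 4/9 = 0.4444 (rounded; the exact value 4/9 is used below)
Check constraint: 1*0.4444 = 0.4444 >= -10 -- satisfied.
Step 2: Compute optimal value.
f(x*) = 9*(4/9)^2 - 8*(4/9) = -1.7778


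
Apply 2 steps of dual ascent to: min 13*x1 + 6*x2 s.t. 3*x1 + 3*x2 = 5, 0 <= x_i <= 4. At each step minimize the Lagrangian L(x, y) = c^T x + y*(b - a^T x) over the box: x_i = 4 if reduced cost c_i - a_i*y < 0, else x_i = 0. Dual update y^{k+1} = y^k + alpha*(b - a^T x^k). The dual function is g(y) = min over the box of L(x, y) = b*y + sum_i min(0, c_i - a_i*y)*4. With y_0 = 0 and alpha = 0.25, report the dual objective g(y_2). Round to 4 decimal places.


Dual ascent for LP: min 13*x1 + 6*x2, 3*x1 + 3*x2 = 5, 0 <= x_i <= 4
Step 1: y^k = 0.0, reduced costs: (13.0, 6.0)
  x^k = (0.0, 0.0), subgradient = b - a^T x = 5.0
  y^{k+1} = 0.0 + 0.25*5.0 = 1.25
Step 2: y^k = 1.25, reduced costs: (9.25, 2.25)
  x^k = (0.0, 0.0), subgradient = b - a^T x = 5.0
  y^{k+1} = 1.25 + 0.25*5.0 = 2.5
Dual objective at y_2 = 2.5: reduced costs (5.5, -1.5), box minimizer x = (0.0, 4.0)
g(y_2) = b*y + (c1 - a1*y)*x1 + (c2 - a2*y)*x2 = 5*2.5 + 5.5*0.0 + (-1.5)*4.0 = 12.5 + 0.0 - 6.0 = 6.5


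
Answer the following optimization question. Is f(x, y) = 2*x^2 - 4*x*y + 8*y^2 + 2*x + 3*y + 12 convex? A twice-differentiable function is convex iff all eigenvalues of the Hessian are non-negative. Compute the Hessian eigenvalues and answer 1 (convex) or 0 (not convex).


The Hessian of f(x,y) = 2*x^2 - 4*x*y + 8*y^2 + 2*x + 3*y + 12 is:
H = [[4, -4], [-4, 16]]
Trace = 4 + 16 = 20
Determinant = 4*16 - (-4)^2 = 48
Discriminant = (20)^2 - 4*48 = 208.0
Eigenvalues: lambda_1 = 2.7889, lambda_2 = 17.2111
The function is convex.

1


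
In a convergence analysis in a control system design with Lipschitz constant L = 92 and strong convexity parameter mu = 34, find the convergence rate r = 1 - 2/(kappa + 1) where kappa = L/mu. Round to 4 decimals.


Step 1: Compute the condition number.
kappa = L/mu = 92/34 = 2.7059
Step 2: Compute the convergence rate.
r = 1 - 2/(kappa + 1) = 1 - 2*mu/(L + mu) = (L - mu)/(L + mu) = 58/126 = 0.4603


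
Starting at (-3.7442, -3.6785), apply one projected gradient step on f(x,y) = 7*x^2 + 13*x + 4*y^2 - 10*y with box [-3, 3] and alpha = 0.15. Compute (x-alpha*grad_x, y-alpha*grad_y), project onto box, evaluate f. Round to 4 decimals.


Step 1: Compute gradient at (-3.7442, -3.6785).
grad_x = 2*7*-3.7442 + 13 = -39.4188
grad_y = 2*4*-3.6785 - 10 = -39.428
Step 2: Gradient step.
x_raw = -3.7442 - 0.15*-39.4188 = 2.1686
y_raw = -3.6785 - 0.15*-39.428 = 2.2357
Step 3: Project onto [-3, 3].
x_proj = clip(2.1686) = 2.1686
y_proj = clip(2.2357) = 2.2357
Step 4: Evaluate f.
f(2.1686, 2.2357) = 58.7489


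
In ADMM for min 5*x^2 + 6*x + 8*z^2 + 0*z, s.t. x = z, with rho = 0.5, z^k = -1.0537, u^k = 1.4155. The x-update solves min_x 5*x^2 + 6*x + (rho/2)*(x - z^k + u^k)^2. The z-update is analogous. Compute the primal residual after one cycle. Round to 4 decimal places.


ADMM iteration with rho = 0.5, z^k = -1.0537, u^k = 1.4155
Step 1: x-update.
Minimize 5*x^2 + 6*x + (0.5/2)*(x + 1.0537 + 1.4155)^2
FOC: (2*5 + 0.5)*x = -6 + 0.5*(-1.0537 - 1.4155)
x^{k+1} = -0.689
Step 2: z-update.
Minimize 8*z^2 + 0*z + (0.5/2)*(-0.689 - z + 1.4155)^2
FOC: (2*8 + 0.5)*z = 0 + 0.5*(-0.689 + 1.4155)
z^{k+1} = 0.022
Step 3: u-update.
u^{k+1} = 1.4155 - 0.689 - 0.022 = 0.7045
Step 4: Primal residual = |-0.689 - 0.022| = 0.711


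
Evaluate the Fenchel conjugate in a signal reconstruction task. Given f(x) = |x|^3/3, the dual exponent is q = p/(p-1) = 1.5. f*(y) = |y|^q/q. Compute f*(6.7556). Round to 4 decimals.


The conjugate exponent q satisfies 1/p + 1/q = 1.
p = 3, so q = 3/(3 - 1) = 1.5
|y|^q = 6.7556^1.5 = 17.5588
f*(6.7556) = 17.5588 / 1.5 = 11.7059


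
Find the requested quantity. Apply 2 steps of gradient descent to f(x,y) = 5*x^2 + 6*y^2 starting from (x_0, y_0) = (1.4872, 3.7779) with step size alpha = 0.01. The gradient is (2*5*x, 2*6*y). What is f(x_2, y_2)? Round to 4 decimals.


Gradient descent on f(x,y) = 5*x^2 + 6*y^2.
Starting point: (1.4872, 3.7779), alpha = 0.01
Step 1: grad_x = 2*5*1.4872 = 14.872, grad_y = 2*6*3.7779 = 45.3348
  x_1 = 1.4872 - 0.01*14.872 = 1.3385
  y_1 = 3.7779 - 0.01*45.3348 = 3.3246
Step 2: grad_x = 2*5*1.3385 = 13.3848, grad_y = 2*6*3.3246 = 39.8946
  x_2 = 1.3385 - 0.01*13.3848 = 1.2046
  y_2 = 3.3246 - 0.01*39.8946 = 2.9256
f(1.2046, 2.9256) = 5*1.2046^2 + 6*2.9256^2 = 58.6107
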